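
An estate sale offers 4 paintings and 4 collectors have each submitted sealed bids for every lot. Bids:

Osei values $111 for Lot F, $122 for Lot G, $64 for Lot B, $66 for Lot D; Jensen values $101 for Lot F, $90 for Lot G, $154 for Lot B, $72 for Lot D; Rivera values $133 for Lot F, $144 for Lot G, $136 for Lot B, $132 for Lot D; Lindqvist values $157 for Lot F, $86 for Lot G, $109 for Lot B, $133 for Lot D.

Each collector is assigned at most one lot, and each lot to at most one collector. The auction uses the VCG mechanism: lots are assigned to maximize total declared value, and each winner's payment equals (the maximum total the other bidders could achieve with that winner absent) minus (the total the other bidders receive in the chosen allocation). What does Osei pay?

Osei pays $12.

Efficient allocation: Osei→Lot G ($122), Jensen→Lot B ($154), Rivera→Lot D ($132), Lindqvist→Lot F ($157); total welfare W = $565.
Osei receives Lot G at value $122, so the others get W − 122 = $443.
Without Osei: best allocation of the remaining 3 bidders over all 4 lots is Jensen→Lot B ($154), Rivera→Lot G ($144), Lindqvist→Lot F ($157), total $455.
VCG payment = (others' best without Osei) − (others' welfare with Osei) = 455 − 443 = $12.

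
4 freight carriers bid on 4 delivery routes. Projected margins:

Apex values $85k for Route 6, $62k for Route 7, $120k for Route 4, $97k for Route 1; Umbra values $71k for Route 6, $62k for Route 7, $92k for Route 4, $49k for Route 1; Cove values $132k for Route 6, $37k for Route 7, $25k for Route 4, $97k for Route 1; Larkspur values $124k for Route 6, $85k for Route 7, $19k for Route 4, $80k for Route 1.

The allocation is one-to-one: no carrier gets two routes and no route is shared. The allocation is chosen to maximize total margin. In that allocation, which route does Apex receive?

This is a one-to-one assignment (maximum-weight bipartite matching).
Optimal: Apex→Route 1 ($97k), Umbra→Route 4 ($92k), Cove→Route 6 ($132k), Larkspur→Route 7 ($85k) — total 97+92+132+85 = $406k.
Column-greedy (each route in turn goes to its best remaining carrier) gives $386k, worse by 20.
Next-best assignment: Apex→Route 4, Umbra→Route 7, Cove→Route 1, Larkspur→Route 6 = $403k.
Swapping Cove↔Larkspur (Cove→Route 7 $37k, Larkspur→Route 6 $124k) loses 56.
No other one-to-one assignment exceeds $406k.
Apex's own top route is Route 4 ($120k), but forcing Apex→Route 4 and reassigning the rest optimally gives only $403k — worse by 3.

Apex receives Route 1.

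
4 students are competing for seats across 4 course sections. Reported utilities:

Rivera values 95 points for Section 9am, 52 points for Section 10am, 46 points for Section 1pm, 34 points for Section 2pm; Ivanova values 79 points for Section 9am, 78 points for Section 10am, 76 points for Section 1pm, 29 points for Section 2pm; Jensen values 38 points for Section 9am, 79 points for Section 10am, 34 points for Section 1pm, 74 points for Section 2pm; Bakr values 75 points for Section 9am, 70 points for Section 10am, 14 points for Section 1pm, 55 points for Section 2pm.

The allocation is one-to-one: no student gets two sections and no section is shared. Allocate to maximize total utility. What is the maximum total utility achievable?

This is the linear assignment problem.
Optimal: Rivera→Section 9am (95 points), Ivanova→Section 1pm (76 points), Jensen→Section 2pm (74 points), Bakr→Section 10am (70 points) — total 95+76+74+70 = 315 points.
Column-greedy (each section in turn goes to its best remaining student) gives 305 points, worse by 10.

Maximum total: 315 points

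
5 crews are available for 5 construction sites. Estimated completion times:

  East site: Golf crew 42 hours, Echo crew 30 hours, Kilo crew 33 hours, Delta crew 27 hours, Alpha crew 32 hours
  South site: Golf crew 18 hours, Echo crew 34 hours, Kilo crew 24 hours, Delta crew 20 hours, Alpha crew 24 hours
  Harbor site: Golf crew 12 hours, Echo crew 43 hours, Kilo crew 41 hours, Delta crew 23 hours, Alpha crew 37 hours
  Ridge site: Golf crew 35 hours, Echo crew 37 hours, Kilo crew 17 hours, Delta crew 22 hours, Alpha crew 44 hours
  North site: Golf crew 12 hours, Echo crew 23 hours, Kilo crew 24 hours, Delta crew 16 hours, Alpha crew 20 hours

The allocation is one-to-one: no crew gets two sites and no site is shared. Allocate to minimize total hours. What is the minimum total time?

Min total: 99 hours

Optimal: Golf crew→Harbor site (12 hours), Echo crew→East site (30 hours), Kilo crew→Ridge site (17 hours), Delta crew→South site (20 hours), Alpha crew→North site (20 hours) — total 12+30+17+20+20 = 99 hours.
Column-greedy (each site in turn goes to its cheapest remaining crew) gives 122 hours, worse by 23.
Swapping Golf crew↔Delta crew (Golf crew→South site 18 hours, Delta crew→Harbor site 23 hours) adds 9.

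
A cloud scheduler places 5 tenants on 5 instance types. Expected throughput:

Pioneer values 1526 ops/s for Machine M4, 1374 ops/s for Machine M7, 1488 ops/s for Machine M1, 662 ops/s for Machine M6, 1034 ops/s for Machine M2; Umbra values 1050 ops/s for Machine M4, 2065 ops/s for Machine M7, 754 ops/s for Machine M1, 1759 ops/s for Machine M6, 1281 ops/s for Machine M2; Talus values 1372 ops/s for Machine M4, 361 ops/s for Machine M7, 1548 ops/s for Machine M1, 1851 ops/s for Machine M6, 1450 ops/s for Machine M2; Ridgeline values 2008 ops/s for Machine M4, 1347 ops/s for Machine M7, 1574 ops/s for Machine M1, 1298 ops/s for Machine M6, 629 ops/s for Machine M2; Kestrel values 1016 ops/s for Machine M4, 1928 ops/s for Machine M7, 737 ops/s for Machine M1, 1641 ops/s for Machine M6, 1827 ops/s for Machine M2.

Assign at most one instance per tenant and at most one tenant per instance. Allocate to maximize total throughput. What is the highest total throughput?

Optimal: Pioneer→Machine M1 (1488 ops/s), Umbra→Machine M7 (2065 ops/s), Talus→Machine M6 (1851 ops/s), Ridgeline→Machine M4 (2008 ops/s), Kestrel→Machine M2 (1827 ops/s) — total 1488+2065+1851+2008+1827 = 9239 ops/s.
Row-greedy (each tenant in turn takes its best remaining instance) gives 8843 ops/s, worse by 396.
Next-best assignment: Pioneer→Machine M4, Umbra→Machine M7, Talus→Machine M6, Ridgeline→Machine M1, Kestrel→Machine M2 = 8843 ops/s.
Checked against all permutations: 9239 ops/s is optimal.

Maximum total: 9239 ops/s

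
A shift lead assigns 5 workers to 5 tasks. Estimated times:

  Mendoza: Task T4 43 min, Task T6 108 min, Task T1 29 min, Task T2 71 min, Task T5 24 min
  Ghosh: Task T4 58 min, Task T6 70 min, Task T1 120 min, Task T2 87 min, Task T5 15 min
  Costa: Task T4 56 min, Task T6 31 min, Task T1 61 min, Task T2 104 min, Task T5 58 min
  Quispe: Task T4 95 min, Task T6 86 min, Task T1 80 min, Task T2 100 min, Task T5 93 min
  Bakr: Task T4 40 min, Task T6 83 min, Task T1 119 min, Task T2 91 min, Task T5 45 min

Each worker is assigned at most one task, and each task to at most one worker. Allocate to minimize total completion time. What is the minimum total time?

Minimum total: 215 min

This is the linear assignment problem.
Optimal: Mendoza→Task T1 (29 min), Ghosh→Task T5 (15 min), Costa→Task T6 (31 min), Quispe→Task T2 (100 min), Bakr→Task T4 (40 min) — total 29+15+31+100+40 = 215 min.
Row-greedy (each worker in turn takes its cheapest remaining task) gives 284 min, worse by 69.
Next-best assignment: Mendoza→Task T2, Ghosh→Task T5, Costa→Task T6, Quispe→Task T1, Bakr→Task T4 = 237 min.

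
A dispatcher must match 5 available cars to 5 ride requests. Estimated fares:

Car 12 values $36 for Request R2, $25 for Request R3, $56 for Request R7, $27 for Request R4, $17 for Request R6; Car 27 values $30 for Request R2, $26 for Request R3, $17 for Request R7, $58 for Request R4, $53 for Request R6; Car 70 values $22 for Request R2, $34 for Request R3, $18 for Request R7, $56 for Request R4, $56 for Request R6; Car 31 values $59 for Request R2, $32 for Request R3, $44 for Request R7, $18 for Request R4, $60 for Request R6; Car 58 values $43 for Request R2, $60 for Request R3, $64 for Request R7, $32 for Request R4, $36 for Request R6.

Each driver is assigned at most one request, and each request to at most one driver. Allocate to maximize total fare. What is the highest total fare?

Treat this as an assignment problem: match each driver to one request.
Optimal: Car 12→Request R7 ($56), Car 27→Request R4 ($58), Car 70→Request R6 ($56), Car 31→Request R2 ($59), Car 58→Request R3 ($60) — total 56+58+56+59+60 = $289.
Max-entry greedy (repeatedly take the single best remaining cell) gives $252, worse by 37.
Next-best assignment: Car 12→Request R7, Car 27→Request R6, Car 70→Request R4, Car 31→Request R2, Car 58→Request R3 = $284.
Checked against all permutations: $289 is optimal.

Max total: $289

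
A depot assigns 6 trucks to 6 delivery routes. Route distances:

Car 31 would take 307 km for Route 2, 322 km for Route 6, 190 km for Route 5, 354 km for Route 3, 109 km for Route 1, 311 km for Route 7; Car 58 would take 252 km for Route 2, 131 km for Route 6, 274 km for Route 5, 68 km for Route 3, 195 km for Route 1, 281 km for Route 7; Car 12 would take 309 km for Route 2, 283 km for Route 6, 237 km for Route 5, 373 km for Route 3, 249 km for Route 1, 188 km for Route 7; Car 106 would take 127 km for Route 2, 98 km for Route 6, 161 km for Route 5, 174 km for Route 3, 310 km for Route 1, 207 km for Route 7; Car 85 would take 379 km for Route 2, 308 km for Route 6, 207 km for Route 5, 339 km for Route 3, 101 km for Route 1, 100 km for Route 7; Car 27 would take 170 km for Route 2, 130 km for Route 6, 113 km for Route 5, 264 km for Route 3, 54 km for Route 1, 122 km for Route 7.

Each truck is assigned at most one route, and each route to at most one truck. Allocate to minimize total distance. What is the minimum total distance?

This is the linear assignment problem.
Optimal: Car 31→Route 1 (109 km), Car 58→Route 3 (68 km), Car 12→Route 5 (237 km), Car 106→Route 2 (127 km), Car 85→Route 7 (100 km), Car 27→Route 6 (130 km) — total 109+68+237+127+100+130 = 771 km.
Min-entry greedy (repeatedly take the single cheapest remaining cell) gives 819 km, worse by 48.
Next-best assignment: Car 31→Route 1, Car 58→Route 3, Car 12→Route 5, Car 106→Route 6, Car 85→Route 7, Car 27→Route 2 = 782 km.
Every other assignment is strictly worse.

Min total: 771 km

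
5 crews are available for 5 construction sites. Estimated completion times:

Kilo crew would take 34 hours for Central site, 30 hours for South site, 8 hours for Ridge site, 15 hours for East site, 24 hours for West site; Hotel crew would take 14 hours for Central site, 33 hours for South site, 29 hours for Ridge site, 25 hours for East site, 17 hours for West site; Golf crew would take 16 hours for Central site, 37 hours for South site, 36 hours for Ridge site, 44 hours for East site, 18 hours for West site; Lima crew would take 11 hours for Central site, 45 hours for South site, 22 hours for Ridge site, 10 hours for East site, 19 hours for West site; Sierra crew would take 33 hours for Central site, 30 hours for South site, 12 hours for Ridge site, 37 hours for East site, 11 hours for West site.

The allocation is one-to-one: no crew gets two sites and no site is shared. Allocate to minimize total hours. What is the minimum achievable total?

Minimum total: 78 hours

This is the linear assignment problem.
Optimal: Kilo crew→Ridge site (8 hours), Hotel crew→South site (33 hours), Golf crew→Central site (16 hours), Lima crew→East site (10 hours), Sierra crew→West site (11 hours) — total 8+33+16+10+11 = 78 hours.
Column-greedy (each site in turn goes to its cheapest remaining crew) gives 96 hours, worse by 18.
No other one-to-one assignment undercuts 78 hours.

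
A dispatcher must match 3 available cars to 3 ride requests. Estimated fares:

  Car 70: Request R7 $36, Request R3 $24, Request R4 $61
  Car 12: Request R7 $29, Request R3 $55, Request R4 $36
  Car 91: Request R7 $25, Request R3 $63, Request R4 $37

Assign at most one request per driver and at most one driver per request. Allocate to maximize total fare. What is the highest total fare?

Optimal: Car 70→Request R4 ($61), Car 12→Request R7 ($29), Car 91→Request R3 ($63) — total 61+29+63 = $153.
Column-greedy (each request in turn goes to its best remaining driver) gives $135, worse by 18.
No other one-to-one assignment exceeds $153.

Max total: $153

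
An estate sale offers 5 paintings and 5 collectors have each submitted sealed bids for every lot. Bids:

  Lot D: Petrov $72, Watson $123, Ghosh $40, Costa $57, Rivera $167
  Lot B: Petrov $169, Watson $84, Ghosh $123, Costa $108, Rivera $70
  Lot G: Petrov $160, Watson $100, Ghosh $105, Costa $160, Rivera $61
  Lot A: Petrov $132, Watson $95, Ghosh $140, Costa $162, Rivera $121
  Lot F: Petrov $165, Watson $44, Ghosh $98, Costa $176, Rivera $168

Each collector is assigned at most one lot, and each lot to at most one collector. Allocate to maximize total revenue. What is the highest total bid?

Treat this as an assignment problem: match each collector to one lot.
Optimal: Petrov→Lot B ($169), Watson→Lot D ($123), Ghosh→Lot A ($140), Costa→Lot G ($160), Rivera→Lot F ($168) — total 169+123+140+160+168 = $760.
Column-greedy (each lot in turn goes to its best remaining collector) gives $680, worse by 80.

Maximum total: $760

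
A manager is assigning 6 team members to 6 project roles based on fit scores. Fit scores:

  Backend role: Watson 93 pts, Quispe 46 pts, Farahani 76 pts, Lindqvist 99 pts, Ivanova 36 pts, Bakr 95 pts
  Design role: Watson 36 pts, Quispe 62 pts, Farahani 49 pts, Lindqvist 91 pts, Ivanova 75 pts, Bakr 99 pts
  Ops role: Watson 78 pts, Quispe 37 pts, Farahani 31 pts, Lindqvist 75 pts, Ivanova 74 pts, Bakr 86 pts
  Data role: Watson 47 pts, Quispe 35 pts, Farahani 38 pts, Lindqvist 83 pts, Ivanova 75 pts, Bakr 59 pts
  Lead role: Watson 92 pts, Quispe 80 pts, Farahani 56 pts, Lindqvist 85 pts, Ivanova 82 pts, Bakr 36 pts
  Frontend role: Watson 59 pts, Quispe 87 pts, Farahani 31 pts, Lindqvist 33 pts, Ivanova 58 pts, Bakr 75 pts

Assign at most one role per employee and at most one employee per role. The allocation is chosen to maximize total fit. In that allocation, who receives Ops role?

Ivanova receives Ops role.

This is a one-to-one assignment (maximum-weight bipartite matching).
Optimal: Watson→Lead role (92 pts), Quispe→Frontend role (87 pts), Farahani→Backend role (76 pts), Lindqvist→Data role (83 pts), Ivanova→Ops role (74 pts), Bakr→Design role (99 pts) — total 92+87+76+83+74+99 = 511 pts.
Row-greedy (each employee in turn takes its best remaining role) gives 488 pts, worse by 23.
Ivanova's own top role is Lead role (82 pts), but forcing Ivanova→Lead role and reassigning the rest optimally gives only 505 pts — worse by 6.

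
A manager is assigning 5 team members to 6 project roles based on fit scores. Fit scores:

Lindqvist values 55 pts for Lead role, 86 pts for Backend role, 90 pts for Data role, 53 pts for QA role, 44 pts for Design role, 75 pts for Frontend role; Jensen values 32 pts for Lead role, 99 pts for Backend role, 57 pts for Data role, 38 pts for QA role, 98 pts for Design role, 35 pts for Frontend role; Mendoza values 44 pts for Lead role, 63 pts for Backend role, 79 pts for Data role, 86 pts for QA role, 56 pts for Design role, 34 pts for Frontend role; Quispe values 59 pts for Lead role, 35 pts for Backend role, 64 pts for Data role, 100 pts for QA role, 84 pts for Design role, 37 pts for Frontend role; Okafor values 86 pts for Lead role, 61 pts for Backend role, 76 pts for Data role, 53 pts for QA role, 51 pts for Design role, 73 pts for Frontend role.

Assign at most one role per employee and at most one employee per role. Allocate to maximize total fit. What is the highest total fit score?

Max total: 449 pts

Optimal: Lindqvist→Backend role (86 pts), Jensen→Design role (98 pts), Mendoza→Data role (79 pts), Quispe→QA role (100 pts), Okafor→Lead role (86 pts) — total 86+98+79+100+86 = 449 pts.
Max-entry greedy (repeatedly take the single best remaining cell) gives 431 pts, worse by 18.
Swapping Mendoza↔Okafor (Mendoza→Lead role 44 pts, Okafor→Data role 76 pts) loses 45.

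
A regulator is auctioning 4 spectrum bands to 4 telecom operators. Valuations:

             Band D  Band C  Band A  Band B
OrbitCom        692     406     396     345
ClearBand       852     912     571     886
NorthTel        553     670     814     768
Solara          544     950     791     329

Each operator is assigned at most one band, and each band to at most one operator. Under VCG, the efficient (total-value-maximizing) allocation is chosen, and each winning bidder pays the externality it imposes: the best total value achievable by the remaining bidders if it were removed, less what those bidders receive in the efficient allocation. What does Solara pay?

Efficient allocation: OrbitCom→Band D ($692M), ClearBand→Band B ($886M), NorthTel→Band A ($814M), Solara→Band C ($950M); total welfare W = $3342M.
Solara receives Band C at value $950M, so the others get W − 950 = $2392M.
Without Solara: best allocation of the remaining 3 bidders over all 4 bands is OrbitCom→Band D ($692M), ClearBand→Band C ($912M), NorthTel→Band A ($814M), total $2418M.
VCG payment = (others' best without Solara) − (others' welfare with Solara) = 2418 − 2392 = $26M.

Solara pays $26M.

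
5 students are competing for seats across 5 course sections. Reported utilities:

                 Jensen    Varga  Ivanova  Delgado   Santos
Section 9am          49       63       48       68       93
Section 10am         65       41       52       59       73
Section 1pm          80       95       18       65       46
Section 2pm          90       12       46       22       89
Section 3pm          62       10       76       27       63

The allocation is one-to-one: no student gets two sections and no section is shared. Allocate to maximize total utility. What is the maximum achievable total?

Optimal: Jensen→Section 2pm (90 points), Varga→Section 1pm (95 points), Ivanova→Section 3pm (76 points), Delgado→Section 10am (59 points), Santos→Section 9am (93 points) — total 90+95+76+59+93 = 413 points.
Row-greedy (each student in turn takes its best remaining section) gives 402 points, worse by 11.

Maximum total: 413 points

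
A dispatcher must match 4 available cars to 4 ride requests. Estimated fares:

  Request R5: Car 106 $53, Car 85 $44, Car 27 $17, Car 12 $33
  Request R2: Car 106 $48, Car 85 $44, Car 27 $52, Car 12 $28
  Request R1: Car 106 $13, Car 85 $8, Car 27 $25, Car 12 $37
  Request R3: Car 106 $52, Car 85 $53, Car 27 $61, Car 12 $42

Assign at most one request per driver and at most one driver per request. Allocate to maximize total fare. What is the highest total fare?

Optimal: Car 106→Request R5 ($53), Car 85→Request R2 ($44), Car 27→Request R3 ($61), Car 12→Request R1 ($37) — total 53+44+61+37 = $195.
No other one-to-one assignment exceeds $195.

Maximum total: $195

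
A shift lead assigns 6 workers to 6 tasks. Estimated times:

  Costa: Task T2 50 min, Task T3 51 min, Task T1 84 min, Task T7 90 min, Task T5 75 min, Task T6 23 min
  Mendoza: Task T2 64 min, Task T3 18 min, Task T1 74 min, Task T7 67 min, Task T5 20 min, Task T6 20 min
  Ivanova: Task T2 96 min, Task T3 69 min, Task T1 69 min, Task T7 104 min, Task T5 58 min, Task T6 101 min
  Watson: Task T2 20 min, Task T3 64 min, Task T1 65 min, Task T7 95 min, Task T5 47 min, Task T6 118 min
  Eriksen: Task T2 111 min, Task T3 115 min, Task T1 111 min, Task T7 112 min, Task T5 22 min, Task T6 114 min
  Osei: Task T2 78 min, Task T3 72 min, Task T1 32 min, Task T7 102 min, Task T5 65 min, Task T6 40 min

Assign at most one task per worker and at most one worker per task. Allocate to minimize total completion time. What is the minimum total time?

Optimal: Costa→Task T6 (23 min), Mendoza→Task T3 (18 min), Ivanova→Task T7 (104 min), Watson→Task T2 (20 min), Eriksen→Task T5 (22 min), Osei→Task T1 (32 min) — total 23+18+104+20+22+32 = 219 min.
Row-greedy (each worker in turn takes its cheapest remaining task) gives 332 min, worse by 113.

Minimum total: 219 min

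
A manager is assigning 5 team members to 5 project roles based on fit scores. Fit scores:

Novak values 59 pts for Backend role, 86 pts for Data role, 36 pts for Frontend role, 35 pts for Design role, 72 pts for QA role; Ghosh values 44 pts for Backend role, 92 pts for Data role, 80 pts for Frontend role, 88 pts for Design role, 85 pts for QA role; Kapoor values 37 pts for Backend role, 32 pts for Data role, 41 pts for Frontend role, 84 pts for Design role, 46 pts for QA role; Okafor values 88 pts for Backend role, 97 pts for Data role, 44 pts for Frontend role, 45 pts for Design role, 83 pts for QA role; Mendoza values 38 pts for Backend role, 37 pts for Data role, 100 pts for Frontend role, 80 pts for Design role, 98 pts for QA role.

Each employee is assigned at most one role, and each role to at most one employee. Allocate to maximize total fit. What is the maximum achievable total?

Maximum total: 443 pts

Optimal: Novak→Data role (86 pts), Ghosh→QA role (85 pts), Kapoor→Design role (84 pts), Okafor→Backend role (88 pts), Mendoza→Frontend role (100 pts) — total 86+85+84+88+100 = 443 pts.
Row-greedy (each employee in turn takes its best remaining role) gives 408 pts, worse by 35.
Checked against all permutations: 443 pts is optimal.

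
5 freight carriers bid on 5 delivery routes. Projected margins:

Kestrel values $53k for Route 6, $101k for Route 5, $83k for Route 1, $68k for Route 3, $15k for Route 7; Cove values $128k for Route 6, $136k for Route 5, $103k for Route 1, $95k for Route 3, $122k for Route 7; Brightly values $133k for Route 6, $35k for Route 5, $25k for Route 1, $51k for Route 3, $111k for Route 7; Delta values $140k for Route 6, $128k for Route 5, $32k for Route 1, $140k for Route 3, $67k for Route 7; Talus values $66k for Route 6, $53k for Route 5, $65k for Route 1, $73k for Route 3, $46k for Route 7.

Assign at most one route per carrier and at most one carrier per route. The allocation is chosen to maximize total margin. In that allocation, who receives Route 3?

This is a one-to-one assignment (maximum-weight bipartite matching).
Optimal: Kestrel→Route 5 ($101k), Cove→Route 7 ($122k), Brightly→Route 6 ($133k), Delta→Route 3 ($140k), Talus→Route 1 ($65k) — total 101+122+133+140+65 = $561k.
Column-greedy (each route in turn goes to its best remaining carrier) gives $543k, worse by 18.
Swapping Cove↔Delta (Cove→Route 3 $95k, Delta→Route 7 $67k) loses 100.
Delta's own top route is Route 6 ($140k), but forcing Delta→Route 6 and reassigning the rest optimally gives only $543k — worse by 18.

Delta receives Route 3.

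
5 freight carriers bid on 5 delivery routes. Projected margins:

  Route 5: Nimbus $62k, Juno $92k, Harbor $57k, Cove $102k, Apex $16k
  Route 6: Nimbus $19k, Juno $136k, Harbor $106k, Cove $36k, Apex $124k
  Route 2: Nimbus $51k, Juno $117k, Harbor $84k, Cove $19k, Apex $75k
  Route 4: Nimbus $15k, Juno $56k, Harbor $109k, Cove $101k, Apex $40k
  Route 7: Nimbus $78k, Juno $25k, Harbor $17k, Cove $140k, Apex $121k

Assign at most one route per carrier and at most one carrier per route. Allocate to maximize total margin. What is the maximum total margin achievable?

Optimal: Nimbus→Route 5 ($62k), Juno→Route 2 ($117k), Harbor→Route 4 ($109k), Cove→Route 7 ($140k), Apex→Route 6 ($124k) — total 62+117+109+140+124 = $552k.
Column-greedy (each route in turn goes to its best remaining carrier) gives $440k, worse by 112.

Max total: $552k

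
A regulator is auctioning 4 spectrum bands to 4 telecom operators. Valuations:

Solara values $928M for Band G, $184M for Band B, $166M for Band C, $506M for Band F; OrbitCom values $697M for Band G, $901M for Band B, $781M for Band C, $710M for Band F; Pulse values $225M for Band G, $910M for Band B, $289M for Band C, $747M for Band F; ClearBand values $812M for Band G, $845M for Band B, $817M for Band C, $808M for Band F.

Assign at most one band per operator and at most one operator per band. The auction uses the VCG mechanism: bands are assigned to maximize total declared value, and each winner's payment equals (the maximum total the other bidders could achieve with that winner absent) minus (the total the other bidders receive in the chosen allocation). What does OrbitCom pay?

OrbitCom pays $9M.

Efficient allocation: Solara→Band G ($928M), OrbitCom→Band C ($781M), Pulse→Band B ($910M), ClearBand→Band F ($808M); total welfare W = $3427M.
OrbitCom receives Band C at value $781M, so the others get W − 781 = $2646M.
Without OrbitCom: best allocation of the remaining 3 bidders over all 4 bands is Solara→Band G ($928M), Pulse→Band B ($910M), ClearBand→Band C ($817M), total $2655M.
VCG payment = (others' best without OrbitCom) − (others' welfare with OrbitCom) = 2655 − 2646 = $9M.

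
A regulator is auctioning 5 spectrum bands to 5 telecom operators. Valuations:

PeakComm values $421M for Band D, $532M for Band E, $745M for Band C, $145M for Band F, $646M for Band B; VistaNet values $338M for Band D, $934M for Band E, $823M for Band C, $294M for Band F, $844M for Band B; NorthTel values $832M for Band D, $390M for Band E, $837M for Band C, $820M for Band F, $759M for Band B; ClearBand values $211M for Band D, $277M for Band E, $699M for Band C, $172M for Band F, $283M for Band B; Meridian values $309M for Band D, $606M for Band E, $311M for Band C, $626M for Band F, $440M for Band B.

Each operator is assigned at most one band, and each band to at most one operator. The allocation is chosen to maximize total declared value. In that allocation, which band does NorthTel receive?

NorthTel receives Band D.

Optimal: PeakComm→Band B ($646M), VistaNet→Band E ($934M), NorthTel→Band D ($832M), ClearBand→Band C ($699M), Meridian→Band F ($626M) — total 646+934+832+699+626 = $3737M.
Row-greedy (each operator in turn takes its best remaining band) gives $3420M, worse by 317.
NorthTel's own top band is Band C ($837M), but forcing NorthTel→Band C and reassigning the rest optimally gives only $3254M — worse by 483.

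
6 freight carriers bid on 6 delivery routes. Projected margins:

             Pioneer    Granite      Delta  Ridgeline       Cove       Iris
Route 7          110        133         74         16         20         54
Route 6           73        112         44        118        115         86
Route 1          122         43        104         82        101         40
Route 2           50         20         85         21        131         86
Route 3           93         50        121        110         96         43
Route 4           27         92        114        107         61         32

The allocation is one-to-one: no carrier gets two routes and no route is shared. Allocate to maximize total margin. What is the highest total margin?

Maximum total: $700k

Optimal: Pioneer→Route 1 ($122k), Granite→Route 7 ($133k), Delta→Route 3 ($121k), Ridgeline→Route 4 ($107k), Cove→Route 2 ($131k), Iris→Route 6 ($86k) — total 122+133+121+107+131+86 = $700k.
Row-greedy (each carrier in turn takes its best remaining route) gives $657k, worse by 43.
Checked against all permutations: $700k is optimal.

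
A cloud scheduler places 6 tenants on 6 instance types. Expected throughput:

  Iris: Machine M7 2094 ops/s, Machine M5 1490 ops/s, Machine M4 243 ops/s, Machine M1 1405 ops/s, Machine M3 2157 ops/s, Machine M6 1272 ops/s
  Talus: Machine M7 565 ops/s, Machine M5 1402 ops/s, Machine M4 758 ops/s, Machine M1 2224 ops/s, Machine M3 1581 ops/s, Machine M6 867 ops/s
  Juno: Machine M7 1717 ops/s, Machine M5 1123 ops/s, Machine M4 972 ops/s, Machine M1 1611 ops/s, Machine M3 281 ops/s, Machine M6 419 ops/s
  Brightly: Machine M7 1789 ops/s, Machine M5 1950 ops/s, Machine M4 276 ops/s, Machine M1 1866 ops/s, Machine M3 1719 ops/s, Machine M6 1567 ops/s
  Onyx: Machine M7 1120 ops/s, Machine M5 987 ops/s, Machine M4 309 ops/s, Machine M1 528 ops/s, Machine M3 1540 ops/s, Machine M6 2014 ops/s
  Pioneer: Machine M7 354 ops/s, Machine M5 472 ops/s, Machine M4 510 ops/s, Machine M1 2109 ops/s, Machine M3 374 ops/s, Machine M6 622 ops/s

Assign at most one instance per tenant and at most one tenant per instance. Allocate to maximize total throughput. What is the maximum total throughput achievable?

Max total: 10720 ops/s

Treat this as an assignment problem: match each tenant to one instance.
Optimal: Iris→Machine M7 (2094 ops/s), Talus→Machine M3 (1581 ops/s), Juno→Machine M4 (972 ops/s), Brightly→Machine M5 (1950 ops/s), Onyx→Machine M6 (2014 ops/s), Pioneer→Machine M1 (2109 ops/s) — total 2094+1581+972+1950+2014+2109 = 10720 ops/s.
Column-greedy (each instance in turn goes to its best remaining tenant) gives 9402 ops/s, worse by 1318.
Checked against all permutations: 10720 ops/s is optimal.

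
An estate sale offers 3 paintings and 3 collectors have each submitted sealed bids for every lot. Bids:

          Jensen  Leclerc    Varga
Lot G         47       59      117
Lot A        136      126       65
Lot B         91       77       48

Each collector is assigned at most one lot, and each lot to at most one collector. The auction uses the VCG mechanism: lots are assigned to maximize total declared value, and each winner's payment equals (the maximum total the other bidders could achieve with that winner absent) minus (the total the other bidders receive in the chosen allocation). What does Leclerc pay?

Leclerc pays $45.

Efficient allocation: Jensen→Lot B ($91), Leclerc→Lot A ($126), Varga→Lot G ($117); total welfare W = $334.
Leclerc receives Lot A at value $126, so the others get W − 126 = $208.
Without Leclerc: best allocation of the remaining 2 bidders over all 3 lots is Jensen→Lot A ($136), Varga→Lot G ($117), total $253.
VCG payment = (others' best without Leclerc) − (others' welfare with Leclerc) = 253 − 208 = $45.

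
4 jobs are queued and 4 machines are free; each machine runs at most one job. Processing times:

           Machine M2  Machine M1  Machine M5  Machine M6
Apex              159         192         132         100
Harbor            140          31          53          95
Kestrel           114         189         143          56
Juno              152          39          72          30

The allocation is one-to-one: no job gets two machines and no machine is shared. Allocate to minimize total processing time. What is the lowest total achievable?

This is a one-to-one assignment (minimum-cost bipartite matching).
Optimal: Apex→Machine M6 (100 min), Harbor→Machine M5 (53 min), Kestrel→Machine M2 (114 min), Juno→Machine M1 (39 min) — total 100+53+114+39 = 306 min.
Row-greedy (each job in turn takes its cheapest remaining machine) gives 317 min, worse by 11.
Swapping Juno↔Harbor (Juno→Machine M5 72 min, Harbor→Machine M1 31 min) adds 11.

Minimum total: 306 min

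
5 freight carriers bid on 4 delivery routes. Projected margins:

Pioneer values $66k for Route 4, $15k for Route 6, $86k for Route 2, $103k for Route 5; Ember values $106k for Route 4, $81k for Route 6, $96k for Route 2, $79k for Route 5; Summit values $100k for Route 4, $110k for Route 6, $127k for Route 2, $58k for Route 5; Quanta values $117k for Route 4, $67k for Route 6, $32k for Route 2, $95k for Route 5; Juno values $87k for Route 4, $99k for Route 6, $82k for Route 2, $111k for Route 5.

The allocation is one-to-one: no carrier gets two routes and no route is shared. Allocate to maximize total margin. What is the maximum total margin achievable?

This is the linear assignment problem.
Optimal: Quanta→Route 4 ($117k), Juno→Route 6 ($99k), Summit→Route 2 ($127k), Pioneer→Route 5 ($103k) — total 117+99+127+103 = $446k.
Row-greedy (each carrier in turn takes its best remaining route) gives $403k, worse by 43.
No other one-to-one assignment exceeds $446k.

Max total: $446k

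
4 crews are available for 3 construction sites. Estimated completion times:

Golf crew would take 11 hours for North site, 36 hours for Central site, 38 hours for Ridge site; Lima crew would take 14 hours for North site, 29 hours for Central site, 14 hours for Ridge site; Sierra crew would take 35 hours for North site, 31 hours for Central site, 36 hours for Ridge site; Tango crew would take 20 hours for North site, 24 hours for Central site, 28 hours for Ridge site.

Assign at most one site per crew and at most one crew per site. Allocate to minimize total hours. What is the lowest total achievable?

Optimal: Golf crew→North site (11 hours), Tango crew→Central site (24 hours), Lima crew→Ridge site (14 hours) — total 11+24+14 = 49 hours.
Row-greedy (each crew in turn takes its cheapest remaining site) gives 56 hours, worse by 7.
Next-best assignment: Golf crew→North site, Sierra crew→Central site, Lima crew→Ridge site = 56 hours.
No other one-to-one assignment undercuts 49 hours.

Min total: 49 hours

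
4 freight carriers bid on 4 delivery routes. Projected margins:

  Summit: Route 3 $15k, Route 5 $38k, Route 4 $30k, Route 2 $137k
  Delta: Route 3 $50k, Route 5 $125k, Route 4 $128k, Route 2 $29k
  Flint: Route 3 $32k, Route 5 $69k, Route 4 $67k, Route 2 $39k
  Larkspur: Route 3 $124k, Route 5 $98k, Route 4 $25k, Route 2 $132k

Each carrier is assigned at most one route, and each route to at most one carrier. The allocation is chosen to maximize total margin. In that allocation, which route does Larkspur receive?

Optimal: Summit→Route 2 ($137k), Delta→Route 4 ($128k), Flint→Route 5 ($69k), Larkspur→Route 3 ($124k) — total 137+128+69+124 = $458k.
Column-greedy (each route in turn goes to its best remaining carrier) gives $453k, worse by 5.
Swapping Delta↔Flint (Delta→Route 5 $125k, Flint→Route 4 $67k) loses 5.
Checked against all permutations: $458k is optimal.
Larkspur's own top route is Route 2 ($132k), but forcing Larkspur→Route 2 and reassigning the rest optimally gives only $344k — worse by 114.

Larkspur receives Route 3.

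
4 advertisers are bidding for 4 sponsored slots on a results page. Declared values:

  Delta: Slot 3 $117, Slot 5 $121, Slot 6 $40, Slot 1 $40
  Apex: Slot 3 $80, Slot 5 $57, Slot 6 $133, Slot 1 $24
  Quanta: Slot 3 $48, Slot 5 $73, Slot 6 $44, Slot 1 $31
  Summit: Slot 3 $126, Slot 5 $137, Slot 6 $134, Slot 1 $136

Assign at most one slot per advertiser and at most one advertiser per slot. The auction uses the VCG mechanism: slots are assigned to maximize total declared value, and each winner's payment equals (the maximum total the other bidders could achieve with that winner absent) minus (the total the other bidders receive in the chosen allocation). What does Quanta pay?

Efficient allocation: Delta→Slot 3 ($117), Apex→Slot 6 ($133), Quanta→Slot 5 ($73), Summit→Slot 1 ($136); total welfare W = $459.
Quanta receives Slot 5 at value $73, so the others get W − 73 = $386.
Without Quanta: best allocation of the remaining 3 bidders over all 4 slots is Delta→Slot 5 ($121), Apex→Slot 6 ($133), Summit→Slot 1 ($136), total $390.
VCG payment = (others' best without Quanta) − (others' welfare with Quanta) = 390 − 386 = $4.

Quanta pays $4.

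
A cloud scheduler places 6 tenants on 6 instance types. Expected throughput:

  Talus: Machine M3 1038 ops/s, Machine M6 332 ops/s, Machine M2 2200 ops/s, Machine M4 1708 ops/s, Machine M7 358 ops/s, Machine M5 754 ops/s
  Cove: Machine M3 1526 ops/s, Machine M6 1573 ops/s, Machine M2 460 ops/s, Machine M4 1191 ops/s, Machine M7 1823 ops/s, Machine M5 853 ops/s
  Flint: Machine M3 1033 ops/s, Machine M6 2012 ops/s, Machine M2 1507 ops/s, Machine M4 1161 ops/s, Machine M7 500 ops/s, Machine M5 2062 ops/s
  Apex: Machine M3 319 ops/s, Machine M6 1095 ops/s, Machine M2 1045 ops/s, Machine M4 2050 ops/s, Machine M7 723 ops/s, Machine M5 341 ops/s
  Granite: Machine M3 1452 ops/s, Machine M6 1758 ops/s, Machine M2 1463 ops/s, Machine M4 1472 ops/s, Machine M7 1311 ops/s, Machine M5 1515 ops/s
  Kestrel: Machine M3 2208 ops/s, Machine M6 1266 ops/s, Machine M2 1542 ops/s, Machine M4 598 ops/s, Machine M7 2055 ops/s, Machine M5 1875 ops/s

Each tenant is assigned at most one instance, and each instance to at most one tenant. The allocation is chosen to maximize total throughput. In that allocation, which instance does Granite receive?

Granite receives Machine M6.

Optimal: Talus→Machine M2 (2200 ops/s), Cove→Machine M7 (1823 ops/s), Flint→Machine M5 (2062 ops/s), Apex→Machine M4 (2050 ops/s), Granite→Machine M6 (1758 ops/s), Kestrel→Machine M3 (2208 ops/s) — total 2200+1823+2062+2050+1758+2208 = 12101 ops/s.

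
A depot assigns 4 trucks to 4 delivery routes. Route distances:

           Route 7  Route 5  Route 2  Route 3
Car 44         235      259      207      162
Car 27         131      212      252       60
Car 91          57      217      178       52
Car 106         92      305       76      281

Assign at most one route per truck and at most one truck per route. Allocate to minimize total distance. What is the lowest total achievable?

Optimal: Car 44→Route 5 (259 km), Car 27→Route 3 (60 km), Car 91→Route 7 (57 km), Car 106→Route 2 (76 km) — total 259+60+57+76 = 452 km.
Row-greedy (each truck in turn takes its cheapest remaining route) gives 776 km, worse by 324.
Next-best assignment: Car 44→Route 3, Car 27→Route 5, Car 91→Route 7, Car 106→Route 2 = 507 km.
Swapping Car 27↔Car 106 (Car 27→Route 2 252 km, Car 106→Route 3 281 km) adds 397.
Checked against all permutations: 452 km is optimal.

Min total: 452 km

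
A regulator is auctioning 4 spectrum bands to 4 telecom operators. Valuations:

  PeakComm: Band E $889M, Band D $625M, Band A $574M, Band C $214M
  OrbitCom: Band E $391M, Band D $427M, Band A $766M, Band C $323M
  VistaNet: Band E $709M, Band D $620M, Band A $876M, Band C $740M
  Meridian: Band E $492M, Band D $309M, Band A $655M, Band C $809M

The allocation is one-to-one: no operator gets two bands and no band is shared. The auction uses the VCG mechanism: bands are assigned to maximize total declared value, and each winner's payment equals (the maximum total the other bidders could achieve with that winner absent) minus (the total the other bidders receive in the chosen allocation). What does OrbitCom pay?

Efficient allocation: PeakComm→Band E ($889M), OrbitCom→Band A ($766M), VistaNet→Band D ($620M), Meridian→Band C ($809M); total welfare W = $3084M.
OrbitCom receives Band A at value $766M, so the others get W − 766 = $2318M.
Without OrbitCom: best allocation of the remaining 3 bidders over all 4 bands is PeakComm→Band E ($889M), VistaNet→Band A ($876M), Meridian→Band C ($809M), total $2574M.
VCG payment = (others' best without OrbitCom) − (others' welfare with OrbitCom) = 2574 − 2318 = $256M.

OrbitCom pays $256M.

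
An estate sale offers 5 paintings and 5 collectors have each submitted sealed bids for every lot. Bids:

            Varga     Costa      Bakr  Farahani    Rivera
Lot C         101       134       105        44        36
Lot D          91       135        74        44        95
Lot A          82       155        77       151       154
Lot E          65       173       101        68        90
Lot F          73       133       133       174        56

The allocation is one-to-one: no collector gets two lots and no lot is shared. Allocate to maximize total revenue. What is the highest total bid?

Maximum total: $697

Optimal: Varga→Lot D ($91), Costa→Lot E ($173), Bakr→Lot C ($105), Farahani→Lot F ($174), Rivera→Lot A ($154) — total 91+173+105+174+154 = $697.
Row-greedy (each collector in turn takes its best remaining lot) gives $653, worse by 44.
Next-best assignment: Varga→Lot C, Costa→Lot E, Bakr→Lot D, Farahani→Lot F, Rivera→Lot A = $676.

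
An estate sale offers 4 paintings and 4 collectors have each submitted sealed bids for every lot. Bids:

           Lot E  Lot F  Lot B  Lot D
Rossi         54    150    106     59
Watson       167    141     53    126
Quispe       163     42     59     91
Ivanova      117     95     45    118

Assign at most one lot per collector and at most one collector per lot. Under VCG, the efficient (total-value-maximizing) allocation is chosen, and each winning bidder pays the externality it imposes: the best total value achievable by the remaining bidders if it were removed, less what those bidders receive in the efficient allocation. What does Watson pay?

Efficient allocation: Rossi→Lot B ($106), Watson→Lot F ($141), Quispe→Lot E ($163), Ivanova→Lot D ($118); total welfare W = $528.
Watson receives Lot F at value $141, so the others get W − 141 = $387.
Without Watson: best allocation of the remaining 3 bidders over all 4 lots is Rossi→Lot F ($150), Quispe→Lot E ($163), Ivanova→Lot D ($118), total $431.
VCG payment = (others' best without Watson) − (others' welfare with Watson) = 431 − 387 = $44.

Watson pays $44.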